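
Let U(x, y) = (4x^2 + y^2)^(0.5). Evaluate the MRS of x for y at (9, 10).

For CES with ρ = 2, MRS = (4/1)·(y/x)^(-1).
At (9, 10): MRS = 3.6.
So at (9, 10) the consumer would give up 3.6 units of y for one more unit of x.

MRS = 3.6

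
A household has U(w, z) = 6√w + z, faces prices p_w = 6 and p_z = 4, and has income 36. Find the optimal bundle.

MU_w = 6/(2√w), MU_z = 1.
MRS = 6/(2√w) ÷ 1.
Tangency: set MRS = p_w/p_z = 6/4 = 1.5.
MRS depends only on w: 3/√w = 1.5 ⇒ √w = 3/1.5 = 2 ⇒ w* = 4.
From the budget, 4·z = 36 − 6·4 = 12, so z* = 3.

w* = 4, z* = 3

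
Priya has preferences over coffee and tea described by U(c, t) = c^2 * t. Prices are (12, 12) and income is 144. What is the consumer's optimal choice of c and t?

MU_c = 2·c·t and MU_t = c^2.
MRS = MU_c/MU_t = (2/1)·t/c.
Tangency: set MRS = p_c/p_t = 12/12 = 1.
So (2/1)·t/c = 1, i.e. t = 0.5·c.
Substitute into the budget 12·c + 12·t = 144: 18·c = 144, so c* = 8.
Then t* = 0.5·8 = 4.

c* = 8, t* = 4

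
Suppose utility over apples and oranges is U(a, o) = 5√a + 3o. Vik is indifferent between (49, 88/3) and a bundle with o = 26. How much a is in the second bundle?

a = 81

U(49, 88/3) = 123.
Set U(a, 26) = 123 and solve.
With o = 26: 5√a = 123 − 3·26 = 45, so √a = 9 and a = 81.
Check: U(81, 26) = 123.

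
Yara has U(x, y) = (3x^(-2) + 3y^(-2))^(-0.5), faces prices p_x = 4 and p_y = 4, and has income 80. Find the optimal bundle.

x* = 10, y* = 10

For CES with ρ = -2, MRS = (y/x)^3.
Tangency: set MRS = p_x/p_y = 4/4 = 1.
So (y/x)^3 = 1; taking the cube root, y/x = 1, i.e. y = x.
Substitute into the budget 4·x + 4·y = 80: 8·x = 80, so x* = 10 and y* = 10.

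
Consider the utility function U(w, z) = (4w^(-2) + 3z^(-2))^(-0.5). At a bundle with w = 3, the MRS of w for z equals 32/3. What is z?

z = 6

For CES with ρ = -2, MRS = (4/3)·(z/w)^3.
Setting (4/3)·(z/3)^3 = 32/3 gives (z/3)^3 = 8, so z/3 = 2 and z = 6.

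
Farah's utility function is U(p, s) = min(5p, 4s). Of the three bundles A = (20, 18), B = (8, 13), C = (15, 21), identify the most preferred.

Bundle C

Evaluate utility at each bundle:
U(A) = 72.
U(B) = 40.
U(C) = 75.
Highest utility is C, so C ≻ A ≻ B.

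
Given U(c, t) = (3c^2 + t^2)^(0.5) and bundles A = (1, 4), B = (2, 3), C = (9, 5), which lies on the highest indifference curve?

Bundle C

Evaluate utility at each bundle:
U(A) = 4.359.
U(B) = 4.583.
U(C) = 16.371.
Highest utility is C, so C ≻ B ≻ A.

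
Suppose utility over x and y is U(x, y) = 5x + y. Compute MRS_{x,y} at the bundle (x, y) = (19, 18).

MRS = 5

MU_x = 5, MU_y = 1, so MRS = 5/1 = 5 at every bundle.
At (19, 18): MRS = 5.
That is, one extra unit of x is worth 5 units of y at the margin.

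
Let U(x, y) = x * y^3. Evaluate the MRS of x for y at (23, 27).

MU_x = y^3 and MU_y = 3·x·y^2.
MRS = MU_x/MU_y = (1/3)·y/x.
At (23, 27): MRS = 9/23.
That is, one extra unit of x is worth 9/23 units of y at the margin.

MRS = 9/23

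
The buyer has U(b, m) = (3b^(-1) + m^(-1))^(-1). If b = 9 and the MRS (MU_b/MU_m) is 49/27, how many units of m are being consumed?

For CES with ρ = -1, MRS = (3/1)·(m/b)^2.
Setting (3/1)·(m/9)^2 = 49/27 gives (m/9)^2 = 49/81, so m/9 = 7/9 and m = 7.

m = 7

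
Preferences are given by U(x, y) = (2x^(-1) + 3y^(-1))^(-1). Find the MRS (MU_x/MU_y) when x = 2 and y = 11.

For CES with ρ = -1, MRS = (2/3)·(y/x)^2.
At (2, 11): MRS = 121/6.
That is, one extra unit of x is worth 121/6 units of y at the margin.

MRS = 121/6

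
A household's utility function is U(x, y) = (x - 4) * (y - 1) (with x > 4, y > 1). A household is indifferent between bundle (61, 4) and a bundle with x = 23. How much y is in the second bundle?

U(61, 4) = 171.
Set U(23, y) = 171 and solve.
With x = 23: (23 − 4) = 19, so (y − 1) = 171/19 = 9.
So y = 1 + 9 = 10.
Check: U(23, 10) = 171.

y = 10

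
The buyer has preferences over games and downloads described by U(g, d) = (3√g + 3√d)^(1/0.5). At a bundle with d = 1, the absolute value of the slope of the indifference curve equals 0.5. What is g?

g = 4

For CES with ρ = 0.5, MRS = √(d/g).
Setting √(1/g) = 0.5 gives 1/g = 0.25 and g = 4.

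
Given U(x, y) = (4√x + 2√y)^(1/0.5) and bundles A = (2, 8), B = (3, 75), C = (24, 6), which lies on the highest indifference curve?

Bundle C

Evaluate utility at each bundle:
U(A) = 128.000.
U(B) = 588.000.
U(C) = 600.000.
Highest utility is C, so C ≻ B ≻ A.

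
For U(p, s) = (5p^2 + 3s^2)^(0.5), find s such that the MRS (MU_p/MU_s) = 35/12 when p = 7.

s = 4

For CES with ρ = 2, MRS = (5/3)·(s/p)^(-1).
Setting (5/3)·(s/7)^(-1) = 35/12 gives (s/7)^(-1) = 1.75, so s/7 = 4/7 and s = 4.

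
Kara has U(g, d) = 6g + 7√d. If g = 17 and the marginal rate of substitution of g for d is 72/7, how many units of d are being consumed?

d = 36

MU_g = 6, MU_d = 7/(2√d).
MRS = 6 ÷ (7/(2√d)).
MRS depends only on d: (12/7)·√d = 72/7 ⇒ √d = (72/7)/(12/7) = 6 ⇒ d = 36.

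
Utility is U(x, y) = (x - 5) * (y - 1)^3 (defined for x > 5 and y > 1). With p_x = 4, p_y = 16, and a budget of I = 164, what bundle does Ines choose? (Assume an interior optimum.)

MU_x = (y−1)^3, MU_y = 3·(x−5)·(y−1)^2.
MRS = (1/3)·(y−1)/(x−5).
Tangency: set MRS = p_x/p_y = 4/16 = 0.25.
So (1/3)·(y − 1)/(x − 5) = 0.25, i.e. (y − 1) = 0.75·(x − 5).
Rewrite the budget in excess-of-subsistence terms: 4·(x − 5) + 16·(y − 1) = 164 − 4·5 − 16·1 = 128.
Substituting, 16·(x − 5) = 128, so x − 5 = 8 and x* = 13.
Then y − 1 = 0.75·8 = 6, so y* = 7.

x* = 13, y* = 7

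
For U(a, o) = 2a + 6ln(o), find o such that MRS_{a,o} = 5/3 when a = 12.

MU_a = 2, MU_o = 6/o.
MRS = 2 ÷ (6/o).
MRS depends only on o: (1/3)·o = 5/3 ⇒ o = (5/3)/(1/3) = 5.

o = 5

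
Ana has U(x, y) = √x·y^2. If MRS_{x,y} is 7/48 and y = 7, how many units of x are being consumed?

x = 12

MU_x = 0.5·x^(-0.5)·y^2 and MU_y = 2·√x·y.
MRS = MU_x/MU_y = (0.25)·y/x.
Substitute y = 7: MRS = 1.75/x. Setting 1.75/x = 7/48 gives x = 1.75/(7/48) = 12.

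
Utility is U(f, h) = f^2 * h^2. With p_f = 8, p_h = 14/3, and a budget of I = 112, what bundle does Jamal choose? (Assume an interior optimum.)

f* = 7, h* = 12

MU_f = 2·f·h^2 and MU_h = 2·f^2·h.
MRS = MU_f/MU_h = h/f.
Tangency: set MRS = p_f/p_h = 8/(14/3) = 12/7.
So h/f = 12/7, i.e. h = (12/7)·f.
Substitute into the budget 8·f + (14/3)·h = 112: 16·f = 112, so f* = 7.
Then h* = (12/7)·7 = 12.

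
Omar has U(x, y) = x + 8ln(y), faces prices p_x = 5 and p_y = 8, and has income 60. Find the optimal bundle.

MU_x = 1, MU_y = 8/y.
MRS = 1 ÷ (8/y).
Tangency: set MRS = p_x/p_y = 5/8 = 0.625.
MRS depends only on y: 0.125·y = 0.625 ⇒ y* = 0.625/0.125 = 5.
From the budget, 5·x = 60 − 8·5 = 20, so x* = 4.

x* = 4, y* = 5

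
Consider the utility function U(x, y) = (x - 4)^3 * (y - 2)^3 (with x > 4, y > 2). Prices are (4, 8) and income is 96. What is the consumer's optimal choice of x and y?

x* = 12, y* = 6

MU_x = 3·(x−4)^2·(y−2)^3, MU_y = 3·(x−4)^3·(y−2)^2.
MRS = (y−2)/(x−4).
Tangency: set MRS = p_x/p_y = 4/8 = 0.5.
So (y − 2)/(x − 4) = 0.5, i.e. (y − 2) = 0.5·(x − 4).
Rewrite the budget in excess-of-subsistence terms: 4·(x − 4) + 8·(y − 2) = 96 − 4·4 − 8·2 = 64.
Substituting, 8·(x − 4) = 64, so x − 4 = 8 and x* = 12.
Then y − 2 = 0.5·8 = 4, so y* = 6.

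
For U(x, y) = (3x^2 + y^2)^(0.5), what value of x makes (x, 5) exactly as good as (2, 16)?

U depends on (x, y) only through S = 3x^2 + y^2, so equal utility means equal S. At (2, 16): S = 268.
With y = 5: 5^2 = 25, so 3x^2 = 268 − 25 = 243, i.e. x^2 = 81.
Hence x = √81 = 9.
Check: U(9, 5) = 16.3707.

x = 9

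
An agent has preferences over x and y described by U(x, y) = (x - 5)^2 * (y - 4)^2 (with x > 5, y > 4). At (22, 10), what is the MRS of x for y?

MU_x = 2·(x−5)·(y−4)^2, MU_y = 2·(x−5)^2·(y−4).
MRS = (y−4)/(x−5).
At (22, 10): MRS = 6/17.
The indifference curve has slope −6/17 at this bundle.

MRS = 6/17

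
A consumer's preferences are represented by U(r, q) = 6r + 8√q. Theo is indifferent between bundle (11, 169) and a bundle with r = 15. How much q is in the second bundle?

q = 100

U(11, 169) = 170.
Set U(15, q) = 170 and solve.
With r = 15: 8√q = 170 − 6·15 = 80, so √q = 10 and q = 100.
Check: U(15, 100) = 170.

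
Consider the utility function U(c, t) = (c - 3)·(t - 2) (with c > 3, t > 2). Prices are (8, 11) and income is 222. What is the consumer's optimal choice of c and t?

c* = 14, t* = 10

MU_c = (t−2), MU_t = (c−3).
MRS = (t−2)/(c−3).
Tangency: set MRS = p_c/p_t = 8/11.
So (t − 2)/(c − 3) = 8/11, i.e. (t − 2) = (8/11)·(c − 3).
Rewrite the budget in excess-of-subsistence terms: 8·(c − 3) + 11·(t − 2) = 222 − 8·3 − 11·2 = 176.
Substituting, 16·(c − 3) = 176, so c − 3 = 11 and c* = 14.
Then t − 2 = (8/11)·11 = 8, so t* = 10.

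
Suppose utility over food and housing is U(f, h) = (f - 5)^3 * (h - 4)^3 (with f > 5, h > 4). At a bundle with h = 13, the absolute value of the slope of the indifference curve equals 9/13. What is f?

f = 18

MU_f = 3·(f−5)^2·(h−4)^3, MU_h = 3·(f−5)^3·(h−4)^2.
MRS = (h−4)/(f−5).
Substitute h = 13: MRS = 9/(f − 5). Setting this equal to 9/13 gives f − 5 = 9/(9/13) = 13, so f = 18.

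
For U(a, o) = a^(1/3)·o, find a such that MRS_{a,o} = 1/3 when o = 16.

a = 16

MU_a = 1/3·a^(-2/3)·o and MU_o = a^(1/3).
MRS = MU_a/MU_o = (1/3)·o/a.
Substitute o = 16: MRS = (16/3)/a. Setting (16/3)/a = 1/3 gives a = (16/3)/(1/3) = 16.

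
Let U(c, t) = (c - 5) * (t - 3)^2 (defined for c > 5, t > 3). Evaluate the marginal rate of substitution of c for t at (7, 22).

MU_c = (t−3)^2, MU_t = 2·(c−5)·(t−3).
MRS = (1/2)·(t−3)/(c−5).
At (7, 22): MRS = 4.75.
So at (7, 22) the consumer would give up 4.75 units of t for one more unit of c.

MRS = 4.75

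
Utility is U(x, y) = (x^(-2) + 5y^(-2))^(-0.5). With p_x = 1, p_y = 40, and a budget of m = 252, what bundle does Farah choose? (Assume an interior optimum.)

For CES with ρ = -2, MRS = (1/5)·(y/x)^3.
Tangency: set MRS = p_x/p_y = 1/40.
So (y/x)^3 = 0.125; taking the cube root, y/x = 0.5, i.e. y = 0.5·x.
Substitute into the budget 1·x + 40·y = 252: 21·x = 252, so x* = 12 and y* = 0.5·12 = 6.

x* = 12, y* = 6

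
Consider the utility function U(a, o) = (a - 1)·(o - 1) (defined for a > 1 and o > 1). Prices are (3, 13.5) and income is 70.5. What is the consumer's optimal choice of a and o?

MU_a = (o−1), MU_o = (a−1).
MRS = (o−1)/(a−1).
Tangency: set MRS = p_a/p_o = 3/13.5 = 2/9.
So (o − 1)/(a − 1) = 2/9, i.e. (o − 1) = (2/9)·(a − 1).
Rewrite the budget in excess-of-subsistence terms: 3·(a − 1) + 13.5·(o − 1) = 70.5 − 3·1 − 13.5·1 = 54.
Substituting, 6·(a − 1) = 54, so a − 1 = 9 and a* = 10.
Then o − 1 = (2/9)·9 = 2, so o* = 3.

a* = 10, o* = 3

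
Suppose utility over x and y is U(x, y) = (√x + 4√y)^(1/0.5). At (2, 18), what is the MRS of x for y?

MRS = 0.75

For CES with ρ = 0.5, MRS = (1/4)·√(y/x).
At (2, 18): MRS = 0.75.
The indifference curve has slope −0.75 at this bundle.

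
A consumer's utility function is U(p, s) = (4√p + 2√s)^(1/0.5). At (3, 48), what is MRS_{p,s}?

For CES with ρ = 0.5, MRS = (4/2)·√(s/p).
At (3, 48): MRS = 8.
That is, one extra unit of p is worth 8 units of s at the margin.

MRS = 8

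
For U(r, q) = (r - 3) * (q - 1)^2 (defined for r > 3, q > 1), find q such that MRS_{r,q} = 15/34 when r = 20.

q = 16

MU_r = (q−1)^2, MU_q = 2·(r−3)·(q−1).
MRS = (1/2)·(q−1)/(r−3).
Substitute r = 20: MRS = (q − 1)/34. Setting this equal to 15/34 gives q − 1 = (15/34)·34 = 15, so q = 16.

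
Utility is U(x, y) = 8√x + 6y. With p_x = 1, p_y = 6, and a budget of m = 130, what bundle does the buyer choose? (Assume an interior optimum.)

MU_x = 8/(2√x), MU_y = 6.
MRS = 8/(2√x) ÷ 6.
Tangency: set MRS = p_x/p_y = 1/6.
MRS depends only on x: (2/3)/√x = 1/6 ⇒ √x = (2/3)/(1/6) = 4 ⇒ x* = 16.
From the budget, 6·y = 130 − 1·16 = 114, so y* = 19.

x* = 16, y* = 19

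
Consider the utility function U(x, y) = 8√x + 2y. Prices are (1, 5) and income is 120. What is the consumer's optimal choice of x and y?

MU_x = 8/(2√x), MU_y = 2.
MRS = 8/(2√x) ÷ 2.
Tangency: set MRS = p_x/p_y = 1/5 = 0.2.
MRS depends only on x: 2/√x = 0.2 ⇒ √x = 2/0.2 = 10 ⇒ x* = 100.
From the budget, 5·y = 120 − 1·100 = 20, so y* = 4.

x* = 100, y* = 4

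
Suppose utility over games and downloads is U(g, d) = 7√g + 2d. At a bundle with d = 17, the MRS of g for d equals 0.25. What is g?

MU_g = 7/(2√g), MU_d = 2.
MRS = 7/(2√g) ÷ 2.
MRS depends only on g: 1.75/√g = 0.25 ⇒ √g = 1.75/0.25 = 7 ⇒ g = 49.

g = 49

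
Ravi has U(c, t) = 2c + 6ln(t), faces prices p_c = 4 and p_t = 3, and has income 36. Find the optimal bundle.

MU_c = 2, MU_t = 6/t.
MRS = 2 ÷ (6/t).
Tangency: set MRS = p_c/p_t = 4/3.
MRS depends only on t: (1/3)·t = 4/3 ⇒ t* = (4/3)/(1/3) = 4.
From the budget, 4·c = 36 − 3·4 = 24, so c* = 6.

c* = 6, t* = 4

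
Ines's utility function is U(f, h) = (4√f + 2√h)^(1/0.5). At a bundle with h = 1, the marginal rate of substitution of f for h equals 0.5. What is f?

For CES with ρ = 0.5, MRS = (4/2)·√(h/f).
Setting (4/2)·√(1/f) = 0.5 gives √(1/f) = 0.25, so 1/f = 1/16 and f = 16.

f = 16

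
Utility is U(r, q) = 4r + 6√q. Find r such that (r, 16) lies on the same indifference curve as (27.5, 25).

r = 29

U(27.5, 25) = 140.
Set U(r, 16) = 140 and solve.
With q = 16: √16 = 4, so 4r = 140 − 6·4 = 116 and r = 29.
Check: U(29, 16) = 140.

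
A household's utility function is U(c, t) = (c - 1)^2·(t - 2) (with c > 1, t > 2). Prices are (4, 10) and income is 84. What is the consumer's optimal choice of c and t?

MU_c = 2·(c−1)·(t−2), MU_t = (c−1)^2.
MRS = (2/1)·(t−2)/(c−1).
Tangency: set MRS = p_c/p_t = 4/10 = 0.4.
So (2/1)·(t − 2)/(c − 1) = 0.4, i.e. (t − 2) = 0.2·(c − 1).
Rewrite the budget in excess-of-subsistence terms: 4·(c − 1) + 10·(t − 2) = 84 − 4·1 − 10·2 = 60.
Substituting, 6·(c − 1) = 60, so c − 1 = 10 and c* = 11.
Then t − 2 = 0.2·10 = 2, so t* = 4.

c* = 11, t* = 4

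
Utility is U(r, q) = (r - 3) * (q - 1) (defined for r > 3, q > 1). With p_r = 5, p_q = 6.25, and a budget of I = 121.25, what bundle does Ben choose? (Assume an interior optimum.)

r* = 13, q* = 9

MU_r = (q−1), MU_q = (r−3).
MRS = (q−1)/(r−3).
Tangency: set MRS = p_r/p_q = 5/6.25 = 0.8.
So (q − 1)/(r − 3) = 0.8, i.e. (q − 1) = 0.8·(r − 3).
Rewrite the budget in excess-of-subsistence terms: 5·(r − 3) + 6.25·(q − 1) = 121.25 − 5·3 − 6.25·1 = 100.
Substituting, 10·(r − 3) = 100, so r − 3 = 10 and r* = 13.
Then q − 1 = 0.8·10 = 8, so q* = 9.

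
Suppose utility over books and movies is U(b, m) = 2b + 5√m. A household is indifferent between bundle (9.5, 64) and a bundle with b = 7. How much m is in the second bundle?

U(9.5, 64) = 59.
Set U(7, m) = 59 and solve.
With b = 7: 5√m = 59 − 2·7 = 45, so √m = 9 and m = 81.
Check: U(7, 81) = 59.

m = 81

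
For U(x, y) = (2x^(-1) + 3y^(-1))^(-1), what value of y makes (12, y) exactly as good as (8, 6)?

U depends on (x, y) only through S = 2x^(-1) + 3y^(-1), so equal utility means equal S. At (8, 6): S = 0.75.
With x = 12: 2·12^(-1) = 1/6, so 3y^(-1) = 0.75 − 1/6 = 7/12, i.e. y^(-1) = 7/36.
Hence y = 1/(7/36) = 36/7.
Check: U(12, 36/7) = 1.3333.

y = 36/7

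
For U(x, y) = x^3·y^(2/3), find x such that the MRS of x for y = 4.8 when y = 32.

MU_x = 3·x^2·y^(2/3) and MU_y = 2/3·x^3·y^(-1/3).
MRS = MU_x/MU_y = (4.5)·y/x.
Substitute y = 32: MRS = 144/x. Setting 144/x = 4.8 gives x = 144/4.8 = 30.

x = 30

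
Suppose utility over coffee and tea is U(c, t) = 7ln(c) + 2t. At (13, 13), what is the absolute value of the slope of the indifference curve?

MU_c = 7/c, MU_t = 2.
MRS = 7/c ÷ 2.
At (13, 13): MRS = 7/26.
So at (13, 13) the consumer would give up 7/26 units of t for one more unit of c.

MRS = 7/26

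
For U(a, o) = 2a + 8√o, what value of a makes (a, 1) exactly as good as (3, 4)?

U(3, 4) = 22.
Set U(a, 1) = 22 and solve.
With o = 1: √1 = 1, so 2a = 22 − 8·1 = 14 and a = 7.
Check: U(7, 1) = 22.

a = 7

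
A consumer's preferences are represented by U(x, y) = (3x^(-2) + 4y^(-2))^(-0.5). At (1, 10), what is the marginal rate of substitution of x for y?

MRS = 750

For CES with ρ = -2, MRS = (3/4)·(y/x)^3.
At (1, 10): MRS = 750.
That is, one extra unit of x is worth 750 units of y at the margin.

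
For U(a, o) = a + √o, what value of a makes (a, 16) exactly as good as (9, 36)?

a = 11

U(9, 36) = 15.
Set U(a, 16) = 15 and solve.
With o = 16: √16 = 4, so a = 15 − 4 = 11.
Check: U(11, 16) = 15.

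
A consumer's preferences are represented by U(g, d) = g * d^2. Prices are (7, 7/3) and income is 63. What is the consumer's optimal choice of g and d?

g* = 3, d* = 18

MU_g = d^2 and MU_d = 2·g·d.
MRS = MU_g/MU_d = (1/2)·d/g.
Tangency: set MRS = p_g/p_d = 7/(7/3) = 3.
So (1/2)·d/g = 3, i.e. d = 6·g.
Substitute into the budget 7·g + (7/3)·d = 63: 21·g = 63, so g* = 3.
Then d* = 6·3 = 18.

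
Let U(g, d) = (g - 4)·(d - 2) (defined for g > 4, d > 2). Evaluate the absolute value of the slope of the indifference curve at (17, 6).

MRS = 4/13

MU_g = (d−2), MU_d = (g−4).
MRS = (d−2)/(g−4).
At (17, 6): MRS = 4/13.
The indifference curve has slope −4/13 at this bundle.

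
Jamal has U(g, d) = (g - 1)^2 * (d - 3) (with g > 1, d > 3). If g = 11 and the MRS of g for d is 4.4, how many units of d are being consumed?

MU_g = 2·(g−1)·(d−3), MU_d = (g−1)^2.
MRS = (2/1)·(d−3)/(g−1).
Substitute g = 11: MRS = (d − 3)/5. Setting this equal to 4.4 gives d − 3 = 4.4·5 = 22, so d = 25.

d = 25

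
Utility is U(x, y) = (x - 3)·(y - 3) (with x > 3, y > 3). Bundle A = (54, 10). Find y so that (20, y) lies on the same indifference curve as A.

y = 24

U(54, 10) = 357.
Set U(20, y) = 357 and solve.
With x = 20: (20 − 3) = 17, so (y − 3) = 357/17 = 21.
So y = 3 + 21 = 24.
Check: U(20, 24) = 357.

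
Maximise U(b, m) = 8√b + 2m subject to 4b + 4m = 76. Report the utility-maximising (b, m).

b* = 4, m* = 15

MU_b = 8/(2√b), MU_m = 2.
MRS = 8/(2√b) ÷ 2.
Tangency: set MRS = p_b/p_m = 4/4 = 1.
MRS depends only on b: 2/√b = 1 ⇒ √b = 2/1 = 2 ⇒ b* = 4.
From the budget, 4·m = 76 − 4·4 = 60, so m* = 15.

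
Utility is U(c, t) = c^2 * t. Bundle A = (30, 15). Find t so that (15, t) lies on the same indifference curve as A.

U(30, 15) = 13500.
Set U(15, t) = 13500 and solve.
With c = 15: 15^2 = 225, so t = 13500/225 = 60.
Check: U(15, 60) = 13500.

t = 60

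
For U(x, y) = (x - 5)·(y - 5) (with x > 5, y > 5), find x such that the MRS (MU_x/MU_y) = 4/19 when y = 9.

x = 24

MU_x = (y−5), MU_y = (x−5).
MRS = (y−5)/(x−5).
Substitute y = 9: MRS = 4/(x − 5). Setting this equal to 4/19 gives x − 5 = 4/(4/19) = 19, so x = 24.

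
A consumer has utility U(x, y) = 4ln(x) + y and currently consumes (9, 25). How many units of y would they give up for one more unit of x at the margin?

MU_x = 4/x, MU_y = 1.
MRS = 4/x ÷ 1.
At (9, 25): MRS = 4/9.
The indifference curve has slope −4/9 at this bundle.

MRS = 4/9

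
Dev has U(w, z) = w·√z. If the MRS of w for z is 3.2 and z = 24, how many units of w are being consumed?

w = 15

MU_w = √z and MU_z = 0.5·w·z^(-0.5).
MRS = MU_w/MU_z = (2)·z/w.
Substitute z = 24: MRS = 48/w. Setting 48/w = 3.2 gives w = 48/3.2 = 15.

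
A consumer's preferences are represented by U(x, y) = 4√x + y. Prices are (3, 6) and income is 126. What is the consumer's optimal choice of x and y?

MU_x = 4/(2√x), MU_y = 1.
MRS = 4/(2√x) ÷ 1.
Tangency: set MRS = p_x/p_y = 3/6 = 0.5.
MRS depends only on x: 2/√x = 0.5 ⇒ √x = 2/0.5 = 4 ⇒ x* = 16.
From the budget, 6·y = 126 − 3·16 = 78, so y* = 13.

x* = 16, y* = 13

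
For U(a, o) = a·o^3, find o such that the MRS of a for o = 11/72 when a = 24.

o = 11

MU_a = o^3 and MU_o = 3·a·o^2.
MRS = MU_a/MU_o = (1/3)·o/a.
Substitute a = 24: MRS = o/72. Setting o/72 = 11/72 gives o = (11/72)·72 = 11.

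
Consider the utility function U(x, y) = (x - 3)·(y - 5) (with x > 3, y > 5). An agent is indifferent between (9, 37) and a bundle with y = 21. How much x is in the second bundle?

U(9, 37) = 192.
Set U(x, 21) = 192 and solve.
With y = 21: (21 − 5) = 16, so (x − 3) = 192/16 = 12.
So x = 3 + 12 = 15.
Check: U(15, 21) = 192.

x = 15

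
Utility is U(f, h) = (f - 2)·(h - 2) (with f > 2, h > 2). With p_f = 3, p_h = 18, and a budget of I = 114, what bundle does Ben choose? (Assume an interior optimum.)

MU_f = (h−2), MU_h = (f−2).
MRS = (h−2)/(f−2).
Tangency: set MRS = p_f/p_h = 3/18 = 1/6.
So (h − 2)/(f − 2) = 1/6, i.e. (h − 2) = (1/6)·(f − 2).
Rewrite the budget in excess-of-subsistence terms: 3·(f − 2) + 18·(h − 2) = 114 − 3·2 − 18·2 = 72.
Substituting, 6·(f − 2) = 72, so f − 2 = 12 and f* = 14.
Then h − 2 = (1/6)·12 = 2, so h* = 4.

f* = 14, h* = 4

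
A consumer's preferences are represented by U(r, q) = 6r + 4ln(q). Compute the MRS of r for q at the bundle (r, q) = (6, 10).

MU_r = 6, MU_q = 4/q.
MRS = 6 ÷ (4/q).
At (6, 10): MRS = 15.
That is, one extra unit of r is worth 15 units of q at the margin.

MRS = 15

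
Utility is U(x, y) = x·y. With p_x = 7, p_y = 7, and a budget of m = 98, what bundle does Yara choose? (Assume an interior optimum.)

x* = 7, y* = 7

MU_x = y and MU_y = x.
MRS = MU_x/MU_y = y/x.
Tangency: set MRS = p_x/p_y = 7/7 = 1.
So y/x = 1, i.e. y = x.
Substitute into the budget 7·x + 7·y = 98: 14·x = 98, so x* = 7.
Then y* = 7.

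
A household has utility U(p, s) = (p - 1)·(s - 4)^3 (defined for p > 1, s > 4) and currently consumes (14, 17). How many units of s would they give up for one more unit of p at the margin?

MU_p = (s−4)^3, MU_s = 3·(p−1)·(s−4)^2.
MRS = (1/3)·(s−4)/(p−1).
At (14, 17): MRS = 1/3.
The indifference curve has slope −1/3 at this bundle.

MRS = 1/3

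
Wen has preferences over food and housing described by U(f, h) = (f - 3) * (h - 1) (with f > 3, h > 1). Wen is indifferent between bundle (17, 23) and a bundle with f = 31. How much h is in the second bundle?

h = 12

U(17, 23) = 308.
Set U(31, h) = 308 and solve.
With f = 31: (31 − 3) = 28, so (h − 1) = 308/28 = 11.
So h = 1 + 11 = 12.
Check: U(31, 12) = 308.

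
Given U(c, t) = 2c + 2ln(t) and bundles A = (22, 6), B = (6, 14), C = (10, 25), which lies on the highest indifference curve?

Bundle A

Evaluate utility at each bundle:
U(A) = 47.584.
U(B) = 17.278.
U(C) = 26.438.
Highest utility is A, so A ≻ C ≻ B.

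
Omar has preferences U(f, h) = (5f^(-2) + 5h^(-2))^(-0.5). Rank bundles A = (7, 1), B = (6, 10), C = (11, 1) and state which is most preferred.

Bundle B

Evaluate utility at each bundle:
U(A) = 0.443.
U(B) = 2.301.
U(C) = 0.445.
Highest utility is B, so B ≻ C ≻ A.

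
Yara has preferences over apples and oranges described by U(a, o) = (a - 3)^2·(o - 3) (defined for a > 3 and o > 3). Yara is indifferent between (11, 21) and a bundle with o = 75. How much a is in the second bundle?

U(11, 21) = 1152.
Set U(a, 75) = 1152 and solve.
With o = 75: (75 − 3) = 72, so (a − 3)^2 = 1152/72 = 16.
Taking the square root (with a > 3): a − 3 = 4, so a = 7.
Check: U(7, 75) = 1152.

a = 7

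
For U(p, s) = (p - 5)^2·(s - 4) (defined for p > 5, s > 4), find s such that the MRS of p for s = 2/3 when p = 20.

s = 9

MU_p = 2·(p−5)·(s−4), MU_s = (p−5)^2.
MRS = (2/1)·(s−4)/(p−5).
Substitute p = 20: MRS = (s − 4)/7.5. Setting this equal to 2/3 gives s − 4 = (2/3)·7.5 = 5, so s = 9.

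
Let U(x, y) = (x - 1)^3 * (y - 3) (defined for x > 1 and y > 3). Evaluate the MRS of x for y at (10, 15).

MU_x = 3·(x−1)^2·(y−3), MU_y = (x−1)^3.
MRS = (3/1)·(y−3)/(x−1).
At (10, 15): MRS = 4.
That is, one extra unit of x is worth 4 units of y at the margin.

MRS = 4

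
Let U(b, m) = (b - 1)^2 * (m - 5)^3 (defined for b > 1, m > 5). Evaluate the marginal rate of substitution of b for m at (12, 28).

MRS = 46/33

MU_b = 2·(b−1)·(m−5)^3, MU_m = 3·(b−1)^2·(m−5)^2.
MRS = (2/3)·(m−5)/(b−1).
At (12, 28): MRS = 46/33.
The indifference curve has slope −46/33 at this bundle.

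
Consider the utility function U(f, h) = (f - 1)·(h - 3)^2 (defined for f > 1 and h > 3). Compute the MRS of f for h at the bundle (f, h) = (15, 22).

MRS = 19/28

MU_f = (h−3)^2, MU_h = 2·(f−1)·(h−3).
MRS = (1/2)·(h−3)/(f−1).
At (15, 22): MRS = 19/28.
That is, one extra unit of f is worth 19/28 units of h at the margin.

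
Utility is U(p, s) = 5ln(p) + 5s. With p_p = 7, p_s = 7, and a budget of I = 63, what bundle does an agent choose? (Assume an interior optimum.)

p* = 1, s* = 8

MU_p = 5/p, MU_s = 5.
MRS = 5/p ÷ 5.
Tangency: set MRS = p_p/p_s = 7/7 = 1.
MRS depends only on p: 1/p = 1 ⇒ p* = 1/1 = 1.
From the budget, 7·s = 63 − 7·1 = 56, so s* = 8.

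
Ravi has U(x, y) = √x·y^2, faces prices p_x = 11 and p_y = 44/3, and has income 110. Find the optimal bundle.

MU_x = 0.5·x^(-0.5)·y^2 and MU_y = 2·√x·y.
MRS = MU_x/MU_y = (0.25)·y/x.
Tangency: set MRS = p_x/p_y = 11/(44/3) = 0.75.
So (0.25)·y/x = 0.75, i.e. y = 3·x.
Substitute into the budget 11·x + (44/3)·y = 110: 55·x = 110, so x* = 2.
Then y* = 3·2 = 6.

x* = 2, y* = 6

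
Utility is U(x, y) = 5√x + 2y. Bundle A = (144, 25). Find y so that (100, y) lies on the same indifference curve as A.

U(144, 25) = 110.
Set U(100, y) = 110 and solve.
With x = 100: √100 = 10, so 2y = 110 − 5·10 = 60 and y = 30.
Check: U(100, 30) = 110.

y = 30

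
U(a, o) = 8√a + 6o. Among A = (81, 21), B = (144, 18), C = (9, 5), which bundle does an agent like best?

Bundle B

Evaluate utility at each bundle:
U(A) = 198.000.
U(B) = 204.000.
U(C) = 54.000.
Highest utility is B, so B ≻ A ≻ C.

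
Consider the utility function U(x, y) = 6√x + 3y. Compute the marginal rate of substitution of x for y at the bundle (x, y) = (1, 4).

MRS = 1

MU_x = 6/(2√x), MU_y = 3.
MRS = 6/(2√x) ÷ 3.
At (1, 4): MRS = 1.
The indifference curve has slope −1 at this bundle.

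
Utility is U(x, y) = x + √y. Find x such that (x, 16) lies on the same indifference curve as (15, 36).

U(15, 36) = 21.
Set U(x, 16) = 21 and solve.
With y = 16: √16 = 4, so x = 21 − 4 = 17.
Check: U(17, 16) = 21.

x = 17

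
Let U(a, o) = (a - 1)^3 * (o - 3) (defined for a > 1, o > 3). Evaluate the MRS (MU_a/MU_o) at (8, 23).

MRS = 60/7

MU_a = 3·(a−1)^2·(o−3), MU_o = (a−1)^3.
MRS = (3/1)·(o−3)/(a−1).
At (8, 23): MRS = 60/7.
The indifference curve has slope −60/7 at this bundle.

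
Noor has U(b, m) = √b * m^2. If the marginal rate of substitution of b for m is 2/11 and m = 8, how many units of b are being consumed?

b = 11

MU_b = 0.5·b^(-0.5)·m^2 and MU_m = 2·√b·m.
MRS = MU_b/MU_m = (0.25)·m/b.
Substitute m = 8: MRS = 2/b. Setting 2/b = 2/11 gives b = 2/(2/11) = 11.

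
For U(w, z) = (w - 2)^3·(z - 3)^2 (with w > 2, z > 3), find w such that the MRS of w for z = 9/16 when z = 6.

w = 10

MU_w = 3·(w−2)^2·(z−3)^2, MU_z = 2·(w−2)^3·(z−3).
MRS = (3/2)·(z−3)/(w−2).
Substitute z = 6: MRS = 4.5/(w − 2). Setting this equal to 9/16 gives w − 2 = 4.5/(9/16) = 8, so w = 10.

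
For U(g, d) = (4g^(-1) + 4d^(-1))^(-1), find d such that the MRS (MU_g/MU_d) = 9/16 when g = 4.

For CES with ρ = -1, MRS = (d/g)^2.
Setting (d/4)^2 = 9/16 gives d/4 = 0.75 and d = 3.

d = 3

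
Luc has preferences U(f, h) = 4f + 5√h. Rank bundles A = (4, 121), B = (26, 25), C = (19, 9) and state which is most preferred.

Bundle B

Evaluate utility at each bundle:
U(A) = 71.000.
U(B) = 129.000.
U(C) = 91.000.
Highest utility is B, so B ≻ C ≻ A.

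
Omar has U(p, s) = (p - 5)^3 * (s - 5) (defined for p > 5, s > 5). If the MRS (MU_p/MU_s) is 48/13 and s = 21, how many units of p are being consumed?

p = 18

MU_p = 3·(p−5)^2·(s−5), MU_s = (p−5)^3.
MRS = (3/1)·(s−5)/(p−5).
Substitute s = 21: MRS = 48/(p − 5). Setting this equal to 48/13 gives p − 5 = 48/(48/13) = 13, so p = 18.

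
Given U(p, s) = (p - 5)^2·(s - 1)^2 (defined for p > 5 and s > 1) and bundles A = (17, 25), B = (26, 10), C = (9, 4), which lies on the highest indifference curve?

Evaluate utility at each bundle:
U(A) = 82944.
U(B) = 35721.
U(C) = 144.
Highest utility is A, so A ≻ B ≻ C.

Bundle A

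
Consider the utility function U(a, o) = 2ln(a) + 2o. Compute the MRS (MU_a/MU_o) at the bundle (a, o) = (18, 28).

MU_a = 2/a, MU_o = 2.
MRS = 2/a ÷ 2.
At (18, 28): MRS = 1/18.
So at (18, 28) the consumer would give up 1/18 units of o for one more unit of a.

MRS = 1/18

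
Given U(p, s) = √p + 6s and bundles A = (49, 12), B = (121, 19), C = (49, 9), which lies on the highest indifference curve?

Bundle B

Evaluate utility at each bundle:
U(A) = 79.000.
U(B) = 125.000.
U(C) = 61.000.
Highest utility is B, so B ≻ A ≻ C.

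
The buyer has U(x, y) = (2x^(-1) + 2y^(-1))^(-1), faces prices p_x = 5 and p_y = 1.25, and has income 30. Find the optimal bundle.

x* = 4, y* = 8

For CES with ρ = -1, MRS = (y/x)^2.
Tangency: set MRS = p_x/p_y = 5/1.25 = 4.
So (y/x)^2 = 4; taking the square root, y/x = 2, i.e. y = 2·x.
Substitute into the budget 5·x + 1.25·y = 30: 7.5·x = 30, so x* = 4 and y* = 2·4 = 8.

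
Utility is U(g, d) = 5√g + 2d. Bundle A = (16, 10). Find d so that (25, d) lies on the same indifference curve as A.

d = 7.5

U(16, 10) = 40.
Set U(25, d) = 40 and solve.
With g = 25: √25 = 5, so 2d = 40 − 5·5 = 15 and d = 7.5.
Check: U(25, 7.5) = 40.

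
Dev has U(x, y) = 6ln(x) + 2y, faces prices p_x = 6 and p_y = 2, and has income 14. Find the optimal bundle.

x* = 1, y* = 4

MU_x = 6/x, MU_y = 2.
MRS = 6/x ÷ 2.
Tangency: set MRS = p_x/p_y = 6/2 = 3.
MRS depends only on x: 3/x = 3 ⇒ x* = 3/3 = 1.
From the budget, 2·y = 14 − 6·1 = 8, so y* = 4.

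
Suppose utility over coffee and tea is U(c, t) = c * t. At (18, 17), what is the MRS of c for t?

MRS = 17/18

MU_c = t and MU_t = c.
MRS = MU_c/MU_t = t/c.
At (18, 17): MRS = 17/18.
So at (18, 17) the consumer would give up 17/18 units of t for one more unit of c.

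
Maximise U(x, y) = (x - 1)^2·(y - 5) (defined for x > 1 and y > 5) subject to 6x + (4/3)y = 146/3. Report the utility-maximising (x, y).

x* = 5, y* = 14

MU_x = 2·(x−1)·(y−5), MU_y = (x−1)^2.
MRS = (2/1)·(y−5)/(x−1).
Tangency: set MRS = p_x/p_y = 6/(4/3) = 4.5.
So (2/1)·(y − 5)/(x − 1) = 4.5, i.e. (y − 5) = 2.25·(x − 1).
Rewrite the budget in excess-of-subsistence terms: 6·(x − 1) + (4/3)·(y − 5) = 146/3 − 6·1 − (4/3)·5 = 36.
Substituting, 9·(x − 1) = 36, so x − 1 = 4 and x* = 5.
Then y − 5 = 2.25·4 = 9, so y* = 14.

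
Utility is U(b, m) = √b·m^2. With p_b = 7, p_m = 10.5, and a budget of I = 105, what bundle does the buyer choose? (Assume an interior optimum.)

b* = 3, m* = 8

MU_b = 0.5·b^(-0.5)·m^2 and MU_m = 2·√b·m.
MRS = MU_b/MU_m = (0.25)·m/b.
Tangency: set MRS = p_b/p_m = 7/10.5 = 2/3.
So (0.25)·m/b = 2/3, i.e. m = (8/3)·b.
Substitute into the budget 7·b + 10.5·m = 105: 35·b = 105, so b* = 3.
Then m* = (8/3)·3 = 8.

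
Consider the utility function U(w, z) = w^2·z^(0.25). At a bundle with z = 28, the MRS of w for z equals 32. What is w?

MU_w = 2·w·z^(0.25) and MU_z = 0.25·w^2·z^(-0.75).
MRS = MU_w/MU_z = (8)·z/w.
Substitute z = 28: MRS = 224/w. Setting 224/w = 32 gives w = 224/32 = 7.

w = 7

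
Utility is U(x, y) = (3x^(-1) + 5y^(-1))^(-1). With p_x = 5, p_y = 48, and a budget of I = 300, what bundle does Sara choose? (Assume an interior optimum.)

x* = 12, y* = 5

For CES with ρ = -1, MRS = (3/5)·(y/x)^2.
Tangency: set MRS = p_x/p_y = 5/48.
So (y/x)^2 = 25/144; taking the square root, y/x = 5/12, i.e. y = (5/12)·x.
Substitute into the budget 5·x + 48·y = 300: 25·x = 300, so x* = 12 and y* = (5/12)·12 = 5.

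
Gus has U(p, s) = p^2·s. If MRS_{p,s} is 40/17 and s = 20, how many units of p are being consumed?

MU_p = 2·p·s and MU_s = p^2.
MRS = MU_p/MU_s = (2/1)·s/p.
Substitute s = 20: MRS = 40/p. Setting 40/p = 40/17 gives p = 40/(40/17) = 17.

p = 17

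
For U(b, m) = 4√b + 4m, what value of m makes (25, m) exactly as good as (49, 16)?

m = 18

U(49, 16) = 92.
Set U(25, m) = 92 and solve.
With b = 25: √25 = 5, so 4m = 92 − 4·5 = 72 and m = 18.
Check: U(25, 18) = 92.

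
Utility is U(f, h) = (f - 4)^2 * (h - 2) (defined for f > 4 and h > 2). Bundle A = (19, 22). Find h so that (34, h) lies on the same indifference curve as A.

U(19, 22) = 4500.
Set U(34, h) = 4500 and solve.
With f = 34: (34 − 4)^2 = 900, so (h − 2) = 4500/900 = 5.
So h = 2 + 5 = 7.
Check: U(34, 7) = 4500.

h = 7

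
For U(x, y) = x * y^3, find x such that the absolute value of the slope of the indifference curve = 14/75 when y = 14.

MU_x = y^3 and MU_y = 3·x·y^2.
MRS = MU_x/MU_y = (1/3)·y/x.
Substitute y = 14: MRS = (14/3)/x. Setting (14/3)/x = 14/75 gives x = (14/3)/(14/75) = 25.

x = 25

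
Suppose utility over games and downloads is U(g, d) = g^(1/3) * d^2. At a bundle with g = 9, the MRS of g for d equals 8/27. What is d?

d = 16

MU_g = 1/3·g^(-2/3)·d^2 and MU_d = 2·g^(1/3)·d.
MRS = MU_g/MU_d = (1/6)·d/g.
Substitute g = 9: MRS = d/54. Setting d/54 = 8/27 gives d = (8/27)·54 = 16.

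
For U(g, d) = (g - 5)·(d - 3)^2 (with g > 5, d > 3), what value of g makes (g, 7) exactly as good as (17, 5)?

g = 8

U(17, 5) = 48.
Set U(g, 7) = 48 and solve.
With d = 7: (7 − 3)^2 = 16, so (g − 5) = 48/16 = 3.
So g = 5 + 3 = 8.
Check: U(8, 7) = 48.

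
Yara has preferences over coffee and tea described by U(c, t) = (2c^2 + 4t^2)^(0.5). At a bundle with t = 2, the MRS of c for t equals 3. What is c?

c = 12

For CES with ρ = 2, MRS = (2/4)·(t/c)^(-1).
Setting (2/4)·(2/c)^(-1) = 3 gives (2/c)^(-1) = 6, so 2/c = 1/6 and c = 12.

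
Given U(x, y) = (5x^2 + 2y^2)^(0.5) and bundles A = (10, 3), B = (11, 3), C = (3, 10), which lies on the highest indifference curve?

Evaluate utility at each bundle:
U(A) = 22.760.
U(B) = 24.960.
U(C) = 15.652.
Highest utility is B, so B ≻ A ≻ C.

Bundle B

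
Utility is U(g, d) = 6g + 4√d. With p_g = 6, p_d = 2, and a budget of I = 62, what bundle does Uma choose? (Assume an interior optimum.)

g* = 10, d* = 1

MU_g = 6, MU_d = 4/(2√d).
MRS = 6 ÷ (4/(2√d)).
Tangency: set MRS = p_g/p_d = 6/2 = 3.
MRS depends only on d: 3·√d = 3 ⇒ √d = 3/3 = 1 ⇒ d* = 1.
From the budget, 6·g = 62 − 2·1 = 60, so g* = 10.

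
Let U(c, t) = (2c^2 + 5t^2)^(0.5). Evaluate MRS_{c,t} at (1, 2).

For CES with ρ = 2, MRS = (2/5)·(t/c)^(-1).
At (1, 2): MRS = 0.2.
That is, one extra unit of c is worth 0.2 units of t at the margin.

MRS = 0.2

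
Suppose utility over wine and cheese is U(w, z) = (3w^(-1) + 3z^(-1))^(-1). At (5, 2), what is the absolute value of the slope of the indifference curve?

For CES with ρ = -1, MRS = (z/w)^2.
At (5, 2): MRS = 4/25.
So at (5, 2) the consumer would give up 4/25 units of z for one more unit of w.

MRS = 4/25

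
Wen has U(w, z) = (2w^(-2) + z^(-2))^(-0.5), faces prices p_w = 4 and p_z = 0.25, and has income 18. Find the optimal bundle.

For CES with ρ = -2, MRS = (2/1)·(z/w)^3.
Tangency: set MRS = p_w/p_z = 4/0.25 = 16.
So (z/w)^3 = 8; taking the cube root, z/w = 2, i.e. z = 2·w.
Substitute into the budget 4·w + 0.25·z = 18: 4.5·w = 18, so w* = 4 and z* = 2·4 = 8.

w* = 4, z* = 8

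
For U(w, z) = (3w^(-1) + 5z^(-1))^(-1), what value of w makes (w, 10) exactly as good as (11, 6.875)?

w = 6

U depends on (w, z) only through S = 3w^(-1) + 5z^(-1), so equal utility means equal S. At (11, 6.875): S = 1.
With z = 10: 5·10^(-1) = 0.5, so 3w^(-1) = 1 − 0.5 = 0.5, i.e. w^(-1) = 1/6.
Hence w = 1/(1/6) = 6.
Check: U(6, 10) = 1.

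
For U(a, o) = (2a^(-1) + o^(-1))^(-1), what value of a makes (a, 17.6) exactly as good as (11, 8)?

U depends on (a, o) only through S = 2a^(-1) + o^(-1), so equal utility means equal S. At (11, 8): S = 27/88.
With o = 17.6: 17.6^(-1) = 5/88, so 2a^(-1) = 27/88 − 5/88 = 0.25, i.e. a^(-1) = 0.125.
Hence a = 1/0.125 = 8.
Check: U(8, 17.6) = 3.2593.

a = 8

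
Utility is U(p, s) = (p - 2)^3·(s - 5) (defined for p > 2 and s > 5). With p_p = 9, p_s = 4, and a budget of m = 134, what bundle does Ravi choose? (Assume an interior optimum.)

p* = 10, s* = 11

MU_p = 3·(p−2)^2·(s−5), MU_s = (p−2)^3.
MRS = (3/1)·(s−5)/(p−2).
Tangency: set MRS = p_p/p_s = 9/4 = 2.25.
So (3/1)·(s − 5)/(p − 2) = 2.25, i.e. (s − 5) = 0.75·(p − 2).
Rewrite the budget in excess-of-subsistence terms: 9·(p − 2) + 4·(s − 5) = 134 − 9·2 − 4·5 = 96.
Substituting, 12·(p − 2) = 96, so p − 2 = 8 and p* = 10.
Then s − 5 = 0.75·8 = 6, so s* = 11.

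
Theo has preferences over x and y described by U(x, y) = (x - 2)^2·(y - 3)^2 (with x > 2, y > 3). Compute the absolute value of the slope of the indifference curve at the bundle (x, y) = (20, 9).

MRS = 1/3

MU_x = 2·(x−2)·(y−3)^2, MU_y = 2·(x−2)^2·(y−3).
MRS = (y−3)/(x−2).
At (20, 9): MRS = 1/3.
The indifference curve has slope −1/3 at this bundle.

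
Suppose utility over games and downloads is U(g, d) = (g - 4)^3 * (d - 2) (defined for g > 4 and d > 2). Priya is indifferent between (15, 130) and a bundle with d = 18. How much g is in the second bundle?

U(15, 130) = 170368.
Set U(g, 18) = 170368 and solve.
With d = 18: (18 − 2) = 16, so (g − 4)^3 = 170368/16 = 10648.
Taking the cube root (with g > 4): g − 4 = 22, so g = 26.
Check: U(26, 18) = 170368.

g = 26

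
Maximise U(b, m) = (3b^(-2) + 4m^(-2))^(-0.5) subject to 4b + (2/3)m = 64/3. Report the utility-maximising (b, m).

b* = 4, m* = 8

For CES with ρ = -2, MRS = (3/4)·(m/b)^3.
Tangency: set MRS = p_b/p_m = 4/(2/3) = 6.
So (m/b)^3 = 8; taking the cube root, m/b = 2, i.e. m = 2·b.
Substitute into the budget 4·b + (2/3)·m = 64/3: (16/3)·b = 64/3, so b* = 4 and m* = 2·4 = 8.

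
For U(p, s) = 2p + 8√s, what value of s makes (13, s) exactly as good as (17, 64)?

s = 81

U(17, 64) = 98.
Set U(13, s) = 98 and solve.
With p = 13: 8√s = 98 − 2·13 = 72, so √s = 9 and s = 81.
Check: U(13, 81) = 98.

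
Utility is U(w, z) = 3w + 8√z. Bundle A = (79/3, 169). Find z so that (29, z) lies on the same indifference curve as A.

U(79/3, 169) = 183.
Set U(29, z) = 183 and solve.
With w = 29: 8√z = 183 − 3·29 = 96, so √z = 12 and z = 144.
Check: U(29, 144) = 183.

z = 144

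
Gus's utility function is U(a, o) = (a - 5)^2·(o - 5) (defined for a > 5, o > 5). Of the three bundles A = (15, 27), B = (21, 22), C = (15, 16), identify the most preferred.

Bundle B

Evaluate utility at each bundle:
U(A) = 2200.
U(B) = 4352.
U(C) = 1100.
Highest utility is B, so B ≻ A ≻ C.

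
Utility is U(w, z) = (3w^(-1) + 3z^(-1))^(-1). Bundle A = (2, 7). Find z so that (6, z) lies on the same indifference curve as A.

z = 2.1

U depends on (w, z) only through S = 3w^(-1) + 3z^(-1), so equal utility means equal S. At (2, 7): S = 27/14.
With w = 6: 3·6^(-1) = 0.5, so 3z^(-1) = 27/14 − 0.5 = 10/7, i.e. z^(-1) = 10/21.
Hence z = 1/(10/21) = 2.1.
Check: U(6, 2.1) = 0.5185.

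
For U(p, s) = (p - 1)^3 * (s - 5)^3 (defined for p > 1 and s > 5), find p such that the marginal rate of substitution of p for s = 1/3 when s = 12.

MU_p = 3·(p−1)^2·(s−5)^3, MU_s = 3·(p−1)^3·(s−5)^2.
MRS = (s−5)/(p−1).
Substitute s = 12: MRS = 7/(p − 1). Setting this equal to 1/3 gives p − 1 = 7/(1/3) = 21, so p = 22.

p = 22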